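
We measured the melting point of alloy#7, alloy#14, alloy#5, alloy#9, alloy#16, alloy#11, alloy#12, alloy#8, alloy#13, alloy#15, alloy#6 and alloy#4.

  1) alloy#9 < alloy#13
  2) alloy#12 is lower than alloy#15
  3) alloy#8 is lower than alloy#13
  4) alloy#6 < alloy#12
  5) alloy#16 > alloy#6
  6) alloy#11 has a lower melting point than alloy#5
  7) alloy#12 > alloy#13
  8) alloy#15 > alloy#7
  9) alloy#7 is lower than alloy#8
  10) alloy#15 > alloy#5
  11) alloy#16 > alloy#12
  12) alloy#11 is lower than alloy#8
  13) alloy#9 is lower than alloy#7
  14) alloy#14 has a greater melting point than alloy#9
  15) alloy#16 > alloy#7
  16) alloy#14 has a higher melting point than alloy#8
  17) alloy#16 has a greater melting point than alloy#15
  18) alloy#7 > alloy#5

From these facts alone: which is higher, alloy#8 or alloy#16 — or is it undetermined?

alloy#8 < alloy#13 < alloy#12 < alloy#15 < alloy#16, by transitivity through alloy#13, alloy#12, alloy#15.
So alloy#16 is higher.

alloy#16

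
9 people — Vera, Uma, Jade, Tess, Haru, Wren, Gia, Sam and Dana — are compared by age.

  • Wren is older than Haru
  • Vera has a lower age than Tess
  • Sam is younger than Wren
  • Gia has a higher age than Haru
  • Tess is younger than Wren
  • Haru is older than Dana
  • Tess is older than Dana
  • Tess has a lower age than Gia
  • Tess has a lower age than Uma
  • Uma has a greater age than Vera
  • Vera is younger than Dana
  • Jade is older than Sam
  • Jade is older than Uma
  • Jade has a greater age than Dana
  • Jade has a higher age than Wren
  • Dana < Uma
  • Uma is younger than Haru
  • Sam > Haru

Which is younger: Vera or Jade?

Vera

Link the given pairs in sequence: Vera < Dana; Dana < Tess; Tess < Uma; Uma < Haru; Haru < Sam; Sam < Wren; Wren < Jade.
Together: Vera < Dana < Tess < Uma < Haru < Sam < Wren < Jade.
So Vera < Jade; Vera is the younger of the two.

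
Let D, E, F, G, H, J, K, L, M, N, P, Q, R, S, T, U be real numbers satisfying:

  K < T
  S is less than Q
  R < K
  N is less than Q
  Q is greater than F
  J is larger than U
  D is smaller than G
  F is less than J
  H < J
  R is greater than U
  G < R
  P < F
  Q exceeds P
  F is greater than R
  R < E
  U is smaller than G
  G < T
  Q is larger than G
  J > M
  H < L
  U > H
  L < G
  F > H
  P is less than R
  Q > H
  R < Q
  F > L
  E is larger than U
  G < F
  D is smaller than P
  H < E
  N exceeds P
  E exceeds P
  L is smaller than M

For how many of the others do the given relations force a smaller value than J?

9

Directly below J: H, U, M, F.
One step further: L, P, G, R (8 so far).
One step further: D (9 so far).
No other element is forced below J by the given relations, so the count is 9.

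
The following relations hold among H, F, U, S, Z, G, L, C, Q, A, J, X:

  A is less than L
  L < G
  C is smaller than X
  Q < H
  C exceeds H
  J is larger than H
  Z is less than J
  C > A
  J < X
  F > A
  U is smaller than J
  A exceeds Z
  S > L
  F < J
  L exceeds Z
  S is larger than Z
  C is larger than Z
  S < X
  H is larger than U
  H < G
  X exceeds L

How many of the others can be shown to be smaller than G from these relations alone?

6

The elements the relations force below G are Z, A, L, U, Q, H — no chain reaches any other.
That is 6.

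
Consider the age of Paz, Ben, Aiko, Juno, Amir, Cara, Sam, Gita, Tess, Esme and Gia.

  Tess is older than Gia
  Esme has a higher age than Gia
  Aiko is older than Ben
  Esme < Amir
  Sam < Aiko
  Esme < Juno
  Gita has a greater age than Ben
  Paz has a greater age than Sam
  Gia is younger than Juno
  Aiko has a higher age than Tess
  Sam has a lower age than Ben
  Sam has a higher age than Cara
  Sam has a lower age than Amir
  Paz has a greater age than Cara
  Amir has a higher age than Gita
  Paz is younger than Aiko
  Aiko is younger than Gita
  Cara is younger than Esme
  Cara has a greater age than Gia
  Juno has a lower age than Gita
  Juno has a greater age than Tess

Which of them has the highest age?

Chaining downward from Amir: directly below it, Sam, Esme, Gita; then Gia, Cara, Juno, Ben, Aiko; then Tess, Paz.
That covers every other element, and nothing is given above Amir, so Amir is the highest age.

Amir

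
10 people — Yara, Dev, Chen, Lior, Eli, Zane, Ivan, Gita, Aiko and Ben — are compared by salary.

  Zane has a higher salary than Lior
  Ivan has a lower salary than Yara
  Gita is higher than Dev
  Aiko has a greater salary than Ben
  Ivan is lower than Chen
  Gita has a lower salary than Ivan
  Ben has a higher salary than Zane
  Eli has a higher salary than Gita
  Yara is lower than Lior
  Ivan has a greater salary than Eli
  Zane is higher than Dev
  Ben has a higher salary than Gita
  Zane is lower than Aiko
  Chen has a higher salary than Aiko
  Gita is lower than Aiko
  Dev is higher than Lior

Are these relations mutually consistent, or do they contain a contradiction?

inconsistent

Chaining the given relations yields Gita < Eli < Ivan < Yara < Lior < Dev, so Gita < Dev. But one relation states Dev < Gita. These cannot both hold.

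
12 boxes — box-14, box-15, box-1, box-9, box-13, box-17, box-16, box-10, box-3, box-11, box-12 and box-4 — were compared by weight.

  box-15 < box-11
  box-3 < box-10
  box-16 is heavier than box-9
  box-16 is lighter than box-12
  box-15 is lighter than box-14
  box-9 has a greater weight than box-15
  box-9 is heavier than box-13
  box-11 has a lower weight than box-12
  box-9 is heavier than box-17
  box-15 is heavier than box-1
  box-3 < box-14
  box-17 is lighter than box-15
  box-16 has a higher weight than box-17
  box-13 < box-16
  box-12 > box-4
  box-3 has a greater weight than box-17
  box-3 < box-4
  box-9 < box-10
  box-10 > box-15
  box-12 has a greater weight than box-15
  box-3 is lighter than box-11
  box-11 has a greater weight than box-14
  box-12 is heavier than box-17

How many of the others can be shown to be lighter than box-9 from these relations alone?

4

Directly below box-9: box-17, box-13, box-15.
One step further: box-1 (4 so far).
Nothing else is reachable below box-9; 4 in all.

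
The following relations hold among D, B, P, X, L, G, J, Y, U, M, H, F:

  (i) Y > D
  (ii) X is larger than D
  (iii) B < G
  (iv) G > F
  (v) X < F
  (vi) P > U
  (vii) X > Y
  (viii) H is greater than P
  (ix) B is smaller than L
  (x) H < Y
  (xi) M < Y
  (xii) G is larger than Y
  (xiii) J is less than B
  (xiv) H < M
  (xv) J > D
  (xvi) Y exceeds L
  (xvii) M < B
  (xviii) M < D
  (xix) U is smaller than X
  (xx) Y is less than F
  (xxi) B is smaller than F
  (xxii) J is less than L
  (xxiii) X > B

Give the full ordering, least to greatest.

U < P < H < M < D < J < B < L < Y < X < F < G

Nothing is placed below U, so it is least; from there U < P; P < H; H < M; M < D; D < J; J < B; B < L; L < Y; Y < X; X < F; F < G, each given directly.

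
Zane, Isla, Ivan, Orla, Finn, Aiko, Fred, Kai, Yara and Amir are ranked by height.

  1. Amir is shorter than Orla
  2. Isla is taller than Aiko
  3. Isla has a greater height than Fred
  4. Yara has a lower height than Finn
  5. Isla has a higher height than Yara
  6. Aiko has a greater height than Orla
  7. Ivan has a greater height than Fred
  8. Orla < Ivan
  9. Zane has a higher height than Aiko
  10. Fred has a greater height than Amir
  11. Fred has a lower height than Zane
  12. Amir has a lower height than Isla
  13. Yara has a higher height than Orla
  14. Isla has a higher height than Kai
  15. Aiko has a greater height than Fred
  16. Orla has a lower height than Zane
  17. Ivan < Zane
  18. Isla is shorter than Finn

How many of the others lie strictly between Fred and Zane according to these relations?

The relations place Fred below Zane. An element lies strictly between them when it is forced above Fred and also forced below Zane.
Above Fred: {Aiko, Isla, Finn, Ivan}. Below Zane: {Amir, Orla, Aiko, Ivan}.
Intersection: {Aiko, Ivan} — 2.

2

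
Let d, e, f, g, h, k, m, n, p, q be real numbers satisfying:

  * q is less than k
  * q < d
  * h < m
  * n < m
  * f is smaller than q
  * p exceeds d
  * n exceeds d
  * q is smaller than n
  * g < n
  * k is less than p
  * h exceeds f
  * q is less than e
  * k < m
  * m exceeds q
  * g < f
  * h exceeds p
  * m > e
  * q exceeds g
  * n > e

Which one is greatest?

Chaining downward from m: directly below it, q, k, e, n, h; then g, f, d, p.
That covers every other element, and nothing is given above m, so m is the greatest.

m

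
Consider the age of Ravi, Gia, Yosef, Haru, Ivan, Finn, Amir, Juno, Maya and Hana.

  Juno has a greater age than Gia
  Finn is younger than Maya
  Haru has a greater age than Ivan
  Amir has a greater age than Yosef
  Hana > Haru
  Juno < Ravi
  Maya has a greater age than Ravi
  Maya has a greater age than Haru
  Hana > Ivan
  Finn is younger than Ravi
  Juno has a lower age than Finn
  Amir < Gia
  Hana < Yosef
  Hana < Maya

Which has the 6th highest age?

Amir

The consecutive relations fix a unique order: Ivan < Haru < Hana < Yosef < Amir < Gia < Juno < Finn < Ravi < Maya.
The 6th largest is Amir.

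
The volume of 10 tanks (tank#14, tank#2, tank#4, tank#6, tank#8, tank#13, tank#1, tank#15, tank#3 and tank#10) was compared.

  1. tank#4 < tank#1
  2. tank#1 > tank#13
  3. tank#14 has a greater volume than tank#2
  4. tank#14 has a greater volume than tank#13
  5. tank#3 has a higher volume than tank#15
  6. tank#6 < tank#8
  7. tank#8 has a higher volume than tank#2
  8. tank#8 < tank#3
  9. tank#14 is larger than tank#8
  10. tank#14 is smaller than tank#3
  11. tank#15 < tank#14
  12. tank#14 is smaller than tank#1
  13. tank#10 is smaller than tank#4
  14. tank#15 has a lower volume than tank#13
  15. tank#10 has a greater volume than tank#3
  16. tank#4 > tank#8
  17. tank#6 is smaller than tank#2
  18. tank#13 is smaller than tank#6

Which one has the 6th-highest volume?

tank#8

The consecutive relations fix a unique order: tank#15 < tank#13 < tank#6 < tank#2 < tank#8 < tank#14 < tank#3 < tank#10 < tank#4 < tank#1.
Counting 6 from the largest end gives tank#8.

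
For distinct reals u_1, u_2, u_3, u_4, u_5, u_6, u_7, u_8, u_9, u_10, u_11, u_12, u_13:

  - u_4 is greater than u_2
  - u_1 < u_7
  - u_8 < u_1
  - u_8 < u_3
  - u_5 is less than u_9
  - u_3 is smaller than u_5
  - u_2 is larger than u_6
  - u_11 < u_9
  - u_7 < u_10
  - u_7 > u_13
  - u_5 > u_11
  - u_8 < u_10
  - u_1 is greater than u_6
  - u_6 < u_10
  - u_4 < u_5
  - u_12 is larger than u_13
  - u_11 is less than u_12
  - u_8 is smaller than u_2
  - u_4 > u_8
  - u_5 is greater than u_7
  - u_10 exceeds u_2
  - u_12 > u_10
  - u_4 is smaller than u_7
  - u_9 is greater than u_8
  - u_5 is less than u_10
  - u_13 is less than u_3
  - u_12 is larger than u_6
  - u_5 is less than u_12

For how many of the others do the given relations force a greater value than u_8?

Directly above u_8: u_3, u_2, u_4, u_1, u_9, u_10.
One step further: u_7, u_5, u_12 (9 so far).
No other element is forced above u_8 by the given relations, so the count is 9.

9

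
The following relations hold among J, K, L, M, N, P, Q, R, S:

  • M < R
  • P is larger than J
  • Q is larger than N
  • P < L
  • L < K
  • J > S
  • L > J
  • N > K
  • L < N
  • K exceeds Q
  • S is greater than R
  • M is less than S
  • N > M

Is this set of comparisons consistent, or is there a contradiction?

Chaining the given relations yields K < N < Q, so K < Q. But one relation states Q < K. These cannot both hold.

inconsistent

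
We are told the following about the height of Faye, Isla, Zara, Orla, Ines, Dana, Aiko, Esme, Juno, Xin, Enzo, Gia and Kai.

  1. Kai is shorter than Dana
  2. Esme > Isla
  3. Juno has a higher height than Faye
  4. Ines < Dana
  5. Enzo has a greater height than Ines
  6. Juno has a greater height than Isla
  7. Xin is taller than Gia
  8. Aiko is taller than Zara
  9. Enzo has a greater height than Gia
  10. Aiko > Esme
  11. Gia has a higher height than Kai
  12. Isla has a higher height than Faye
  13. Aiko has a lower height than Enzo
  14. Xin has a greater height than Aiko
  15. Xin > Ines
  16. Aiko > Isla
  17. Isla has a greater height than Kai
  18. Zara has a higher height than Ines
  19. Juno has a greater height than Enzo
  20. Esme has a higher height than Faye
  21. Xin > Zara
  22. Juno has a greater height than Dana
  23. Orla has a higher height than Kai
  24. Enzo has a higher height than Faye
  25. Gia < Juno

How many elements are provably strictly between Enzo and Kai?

Chaining upward from Kai reaches: Orla, Dana, Gia, Isla, Esme, Aiko, Juno, Xin.
Chaining downward from Enzo reaches: Ines, Faye, Gia, Isla, Esme, Zara, Aiko.
Strictly between Kai and Enzo are those in both lists: Gia, Isla, Esme, Aiko — 4 elements.

4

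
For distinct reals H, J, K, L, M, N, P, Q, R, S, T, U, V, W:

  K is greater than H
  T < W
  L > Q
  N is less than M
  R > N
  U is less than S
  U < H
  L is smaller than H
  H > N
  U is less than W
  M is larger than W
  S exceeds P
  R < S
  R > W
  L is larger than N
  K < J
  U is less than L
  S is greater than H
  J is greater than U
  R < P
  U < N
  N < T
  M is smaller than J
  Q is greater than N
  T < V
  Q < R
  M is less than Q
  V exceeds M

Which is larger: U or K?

K

U < N and N < T give U < T.
Then T < W extends the chain to W.
With W < M: U < N < T < W < M.
With M < Q: U < N < T < W < M < Q.
Then Q < L extends the chain to L.
Then L < H extends the chain to H.
Then H < K extends the chain to K.
So U < K; K is the larger of the two.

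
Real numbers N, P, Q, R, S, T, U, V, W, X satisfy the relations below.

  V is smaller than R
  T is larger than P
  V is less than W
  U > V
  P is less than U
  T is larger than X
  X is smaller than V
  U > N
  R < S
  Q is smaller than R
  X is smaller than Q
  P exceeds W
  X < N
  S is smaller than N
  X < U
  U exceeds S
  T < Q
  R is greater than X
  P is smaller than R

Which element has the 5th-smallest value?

T

Piecing the relations together gives one ordering: X < V < W < P < T < Q < R < S < N < U.
The 5th smallest is T.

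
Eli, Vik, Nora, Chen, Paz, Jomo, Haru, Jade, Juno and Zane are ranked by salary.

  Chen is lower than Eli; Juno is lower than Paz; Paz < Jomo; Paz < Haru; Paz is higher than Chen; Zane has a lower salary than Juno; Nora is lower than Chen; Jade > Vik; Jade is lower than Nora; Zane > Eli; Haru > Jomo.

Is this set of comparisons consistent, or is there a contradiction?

consistent

The single ordering Vik < Jade < Nora < Chen < Eli < Zane < Juno < Paz < Jomo < Haru satisfies every listed relation, so no contradiction arises.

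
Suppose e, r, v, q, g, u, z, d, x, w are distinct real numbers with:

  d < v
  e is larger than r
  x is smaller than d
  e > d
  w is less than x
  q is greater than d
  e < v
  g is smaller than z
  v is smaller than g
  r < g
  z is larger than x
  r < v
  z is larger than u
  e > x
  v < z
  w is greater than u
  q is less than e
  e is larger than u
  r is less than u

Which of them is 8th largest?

Piecing the relations together gives one ordering: r < u < w < x < d < q < e < v < g < z.
The 8th largest is w.

w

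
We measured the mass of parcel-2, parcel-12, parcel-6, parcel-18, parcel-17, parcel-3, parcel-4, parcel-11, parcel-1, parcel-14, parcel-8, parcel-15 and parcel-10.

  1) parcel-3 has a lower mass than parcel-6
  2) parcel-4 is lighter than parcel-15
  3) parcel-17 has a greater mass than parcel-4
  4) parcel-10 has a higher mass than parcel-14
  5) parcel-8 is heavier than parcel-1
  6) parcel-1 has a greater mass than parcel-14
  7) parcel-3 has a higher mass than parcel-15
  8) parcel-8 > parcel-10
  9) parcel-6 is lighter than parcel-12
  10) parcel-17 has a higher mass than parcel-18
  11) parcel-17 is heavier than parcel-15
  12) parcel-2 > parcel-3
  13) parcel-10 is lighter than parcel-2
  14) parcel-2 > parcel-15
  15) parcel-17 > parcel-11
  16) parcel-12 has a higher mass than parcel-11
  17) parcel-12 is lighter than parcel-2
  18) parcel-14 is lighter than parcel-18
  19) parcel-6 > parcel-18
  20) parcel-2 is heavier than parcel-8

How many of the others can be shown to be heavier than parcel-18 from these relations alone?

4

From parcel-18 the given relations immediately reach parcel-17, parcel-6.
From those, parcel-12 — 3 in total.
From those, parcel-2 — 4 in total.
Nothing else is reachable above parcel-18; 4 in all.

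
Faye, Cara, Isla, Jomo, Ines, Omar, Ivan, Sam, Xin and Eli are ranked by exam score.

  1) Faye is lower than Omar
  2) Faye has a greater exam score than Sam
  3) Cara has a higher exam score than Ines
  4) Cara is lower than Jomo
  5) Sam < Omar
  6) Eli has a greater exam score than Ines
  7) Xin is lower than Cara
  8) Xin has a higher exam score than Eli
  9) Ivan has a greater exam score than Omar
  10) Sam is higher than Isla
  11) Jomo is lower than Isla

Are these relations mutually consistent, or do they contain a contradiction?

Every relation is compatible with Ines < Eli < Xin < Cara < Jomo < Isla < Sam < Faye < Omar < Ivan; the set is consistent.

consistent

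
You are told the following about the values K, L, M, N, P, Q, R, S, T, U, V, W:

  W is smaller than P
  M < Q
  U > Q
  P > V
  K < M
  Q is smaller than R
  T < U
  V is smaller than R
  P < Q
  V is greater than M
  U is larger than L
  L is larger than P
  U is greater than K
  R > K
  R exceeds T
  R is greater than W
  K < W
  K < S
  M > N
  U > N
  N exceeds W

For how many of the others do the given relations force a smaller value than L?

6

Directly below L: P.
One step further: W, V (3 so far).
One step further: K, M (5 so far).
One step further: N (6 so far).
Nothing else is reachable below L; 6 in all.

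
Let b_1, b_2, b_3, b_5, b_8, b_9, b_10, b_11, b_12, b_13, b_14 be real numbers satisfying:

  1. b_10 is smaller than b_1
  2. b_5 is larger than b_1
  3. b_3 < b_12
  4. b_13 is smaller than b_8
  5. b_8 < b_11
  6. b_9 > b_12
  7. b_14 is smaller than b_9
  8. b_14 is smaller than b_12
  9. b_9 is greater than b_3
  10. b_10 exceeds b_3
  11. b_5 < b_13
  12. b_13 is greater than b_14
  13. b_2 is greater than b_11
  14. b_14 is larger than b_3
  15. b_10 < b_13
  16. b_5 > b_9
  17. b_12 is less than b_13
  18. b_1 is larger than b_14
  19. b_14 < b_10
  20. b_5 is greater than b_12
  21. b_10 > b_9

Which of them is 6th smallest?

Chaining the given pairs: b_3 < b_14 < b_12 < b_9 < b_10 < b_1 < b_5 < b_13 < b_8 < b_11 < b_2.
The 6th smallest is b_1.

b_1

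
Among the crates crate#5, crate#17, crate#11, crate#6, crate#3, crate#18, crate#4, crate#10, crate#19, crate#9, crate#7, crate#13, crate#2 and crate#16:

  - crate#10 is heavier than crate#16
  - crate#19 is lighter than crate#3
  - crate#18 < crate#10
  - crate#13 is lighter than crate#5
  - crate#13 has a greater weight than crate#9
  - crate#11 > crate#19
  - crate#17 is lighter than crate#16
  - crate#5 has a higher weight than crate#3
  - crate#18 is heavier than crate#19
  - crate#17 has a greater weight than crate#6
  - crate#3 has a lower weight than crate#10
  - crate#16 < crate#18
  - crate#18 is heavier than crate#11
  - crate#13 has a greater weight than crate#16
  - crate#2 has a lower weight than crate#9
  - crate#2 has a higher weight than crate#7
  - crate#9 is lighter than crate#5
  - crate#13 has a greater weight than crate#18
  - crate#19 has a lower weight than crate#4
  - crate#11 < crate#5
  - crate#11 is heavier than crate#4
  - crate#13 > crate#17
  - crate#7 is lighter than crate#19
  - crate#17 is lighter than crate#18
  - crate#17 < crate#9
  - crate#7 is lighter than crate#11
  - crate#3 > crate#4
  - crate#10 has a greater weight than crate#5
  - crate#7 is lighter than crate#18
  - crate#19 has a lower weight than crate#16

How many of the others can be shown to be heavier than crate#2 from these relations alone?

4

Directly above crate#2: crate#9.
One step further: crate#13, crate#5 (3 so far).
One step further: crate#10 (4 so far).
Nothing else is reachable above crate#2; 4 in all.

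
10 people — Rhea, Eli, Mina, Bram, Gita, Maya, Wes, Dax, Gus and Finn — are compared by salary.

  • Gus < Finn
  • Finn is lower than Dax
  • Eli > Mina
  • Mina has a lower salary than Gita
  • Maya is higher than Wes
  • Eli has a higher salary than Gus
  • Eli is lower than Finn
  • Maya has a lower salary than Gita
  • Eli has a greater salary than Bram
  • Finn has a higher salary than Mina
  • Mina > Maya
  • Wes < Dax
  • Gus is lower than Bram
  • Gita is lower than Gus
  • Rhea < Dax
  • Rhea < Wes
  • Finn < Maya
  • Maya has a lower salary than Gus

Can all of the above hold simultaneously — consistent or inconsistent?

inconsistent

We have Finn < Maya stated directly, yet also Maya < Mina < Gita < Gus < Bram < Eli < Finn by chaining the others — so Maya < Finn. Contradiction.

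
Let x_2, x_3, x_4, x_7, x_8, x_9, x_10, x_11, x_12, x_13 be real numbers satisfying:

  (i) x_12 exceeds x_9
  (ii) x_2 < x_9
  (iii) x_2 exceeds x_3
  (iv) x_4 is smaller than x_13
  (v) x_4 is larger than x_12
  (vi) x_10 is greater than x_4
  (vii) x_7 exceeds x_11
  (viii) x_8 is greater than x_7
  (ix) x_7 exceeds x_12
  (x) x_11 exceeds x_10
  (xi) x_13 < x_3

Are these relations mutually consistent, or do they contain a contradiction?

Chaining the given relations yields x_13 < x_3 < x_2 < x_9 < x_12 < x_4, so x_13 < x_4. But one relation states x_4 < x_13. These cannot both hold.

inconsistent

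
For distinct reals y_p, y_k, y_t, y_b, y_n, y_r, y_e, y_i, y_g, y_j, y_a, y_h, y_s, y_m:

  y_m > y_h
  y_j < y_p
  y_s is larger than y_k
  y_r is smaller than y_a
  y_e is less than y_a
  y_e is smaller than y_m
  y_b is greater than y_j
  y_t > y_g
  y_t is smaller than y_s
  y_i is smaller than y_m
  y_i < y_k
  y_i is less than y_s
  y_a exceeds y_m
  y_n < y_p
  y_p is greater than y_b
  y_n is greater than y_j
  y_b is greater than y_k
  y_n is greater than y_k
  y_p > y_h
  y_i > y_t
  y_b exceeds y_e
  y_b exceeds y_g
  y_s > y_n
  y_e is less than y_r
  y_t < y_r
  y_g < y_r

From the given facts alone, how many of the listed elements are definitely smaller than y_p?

9

The elements the relations force below y_p are y_g, y_e, y_t, y_i, y_j, y_k, y_h, y_n, y_b — no chain reaches any other.
That is 9.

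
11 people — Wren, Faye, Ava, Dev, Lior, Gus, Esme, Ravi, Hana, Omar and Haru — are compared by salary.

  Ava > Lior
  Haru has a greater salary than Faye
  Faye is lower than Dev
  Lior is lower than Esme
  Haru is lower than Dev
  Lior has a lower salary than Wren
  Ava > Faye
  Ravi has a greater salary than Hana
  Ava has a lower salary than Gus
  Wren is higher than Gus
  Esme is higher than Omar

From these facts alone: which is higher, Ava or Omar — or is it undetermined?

undetermined

Following every chain through Ava: above Ava we get Gus, Wren; below Ava we get Faye, Lior.
Omar is not reached, and no chain runs the other way from Omar to Ava.
So the given relations leave the order of Ava and Omar undetermined.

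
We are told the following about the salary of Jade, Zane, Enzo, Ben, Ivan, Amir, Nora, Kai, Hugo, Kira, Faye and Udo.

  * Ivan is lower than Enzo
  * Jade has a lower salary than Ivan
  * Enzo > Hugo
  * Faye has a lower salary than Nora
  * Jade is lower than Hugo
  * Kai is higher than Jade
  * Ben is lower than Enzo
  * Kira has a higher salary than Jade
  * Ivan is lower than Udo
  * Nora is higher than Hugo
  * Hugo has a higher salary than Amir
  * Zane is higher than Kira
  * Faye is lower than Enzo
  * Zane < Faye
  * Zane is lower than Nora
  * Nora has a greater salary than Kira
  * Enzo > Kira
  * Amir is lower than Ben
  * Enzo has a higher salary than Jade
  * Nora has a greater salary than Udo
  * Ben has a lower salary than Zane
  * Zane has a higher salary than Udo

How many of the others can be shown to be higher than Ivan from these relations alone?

5

From Ivan the given relations immediately reach Udo, Enzo.
From those, Zane, Nora — 4 in total.
From those, Faye — 5 in total.
Nothing else is reachable above Ivan; 5 in all.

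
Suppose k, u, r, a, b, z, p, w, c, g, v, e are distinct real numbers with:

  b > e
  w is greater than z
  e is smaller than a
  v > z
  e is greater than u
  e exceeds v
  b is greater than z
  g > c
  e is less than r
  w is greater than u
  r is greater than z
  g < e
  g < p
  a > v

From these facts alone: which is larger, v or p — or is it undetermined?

Following every chain through v: above v we get e, b, a, r; below v we get z.
p is not reached, and no chain runs the other way from p to v.
So the given relations leave the order of v and p undetermined.

undetermined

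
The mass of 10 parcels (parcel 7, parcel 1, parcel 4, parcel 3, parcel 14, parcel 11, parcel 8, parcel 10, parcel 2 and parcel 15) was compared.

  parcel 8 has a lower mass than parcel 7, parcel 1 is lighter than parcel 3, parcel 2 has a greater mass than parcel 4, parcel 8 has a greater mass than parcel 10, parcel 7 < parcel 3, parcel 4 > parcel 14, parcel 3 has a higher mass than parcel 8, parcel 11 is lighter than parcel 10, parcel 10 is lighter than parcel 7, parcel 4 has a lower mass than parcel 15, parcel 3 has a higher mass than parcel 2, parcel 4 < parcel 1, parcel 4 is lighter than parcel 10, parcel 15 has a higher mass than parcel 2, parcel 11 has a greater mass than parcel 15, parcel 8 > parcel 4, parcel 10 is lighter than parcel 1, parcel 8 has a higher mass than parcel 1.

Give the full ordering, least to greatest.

Nothing is placed below parcel 14, so it is least; from there parcel 14 < parcel 4; parcel 4 < parcel 2; parcel 2 < parcel 15; parcel 15 < parcel 11; parcel 11 < parcel 10; parcel 10 < parcel 1; parcel 1 < parcel 8; parcel 8 < parcel 7; parcel 7 < parcel 3, each given directly.

parcel 14 < parcel 4 < parcel 2 < parcel 15 < parcel 11 < parcel 10 < parcel 1 < parcel 8 < parcel 7 < parcel 3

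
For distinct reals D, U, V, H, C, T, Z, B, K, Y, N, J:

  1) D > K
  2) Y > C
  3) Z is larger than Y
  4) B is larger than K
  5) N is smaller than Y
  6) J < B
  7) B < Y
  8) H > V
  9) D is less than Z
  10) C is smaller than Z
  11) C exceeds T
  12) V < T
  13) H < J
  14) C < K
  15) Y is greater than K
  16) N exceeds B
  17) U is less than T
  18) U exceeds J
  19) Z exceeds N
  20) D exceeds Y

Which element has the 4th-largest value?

N

Piecing the relations together gives one ordering: V < H < J < U < T < C < K < B < N < Y < D < Z.
The 4th largest is N.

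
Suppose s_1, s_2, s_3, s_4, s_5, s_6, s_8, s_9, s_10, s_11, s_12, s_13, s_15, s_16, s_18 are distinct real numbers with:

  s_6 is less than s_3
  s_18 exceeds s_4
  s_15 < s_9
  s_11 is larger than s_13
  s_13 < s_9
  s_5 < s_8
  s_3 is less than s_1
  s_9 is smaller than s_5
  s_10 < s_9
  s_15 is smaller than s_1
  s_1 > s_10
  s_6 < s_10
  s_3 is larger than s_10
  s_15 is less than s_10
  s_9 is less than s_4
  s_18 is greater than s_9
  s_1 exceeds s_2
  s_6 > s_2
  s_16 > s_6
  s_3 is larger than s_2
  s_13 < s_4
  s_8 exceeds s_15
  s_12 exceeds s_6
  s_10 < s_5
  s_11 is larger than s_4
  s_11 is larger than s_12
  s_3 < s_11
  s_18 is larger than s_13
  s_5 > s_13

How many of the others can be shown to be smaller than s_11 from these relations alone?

9

From s_11 the given relations immediately reach s_13, s_12, s_4, s_3.
From those, s_2, s_6, s_10, s_9 — 8 in total.
From those, s_15 — 9 in total.
No other element is forced below s_11 by the given relations, so the count is 9.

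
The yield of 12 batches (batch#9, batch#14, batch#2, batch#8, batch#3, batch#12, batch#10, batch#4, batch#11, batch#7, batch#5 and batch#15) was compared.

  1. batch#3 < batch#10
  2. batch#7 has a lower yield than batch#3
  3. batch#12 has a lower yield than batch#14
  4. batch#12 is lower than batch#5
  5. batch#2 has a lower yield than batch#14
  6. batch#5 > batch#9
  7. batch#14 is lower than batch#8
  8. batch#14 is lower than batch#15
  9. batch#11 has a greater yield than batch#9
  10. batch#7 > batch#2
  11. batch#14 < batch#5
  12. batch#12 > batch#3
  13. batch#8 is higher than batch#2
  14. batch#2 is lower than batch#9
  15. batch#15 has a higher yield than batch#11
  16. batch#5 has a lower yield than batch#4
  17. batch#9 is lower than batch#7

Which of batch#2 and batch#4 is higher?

batch#4

Link the given pairs in sequence: batch#2 < batch#9; batch#9 < batch#7; batch#7 < batch#3; batch#3 < batch#12; batch#12 < batch#14; batch#14 < batch#5; batch#5 < batch#4.
Together: batch#2 < batch#9 < batch#7 < batch#3 < batch#12 < batch#14 < batch#5 < batch#4.
So batch#2 < batch#4; batch#4 is the higher of the two.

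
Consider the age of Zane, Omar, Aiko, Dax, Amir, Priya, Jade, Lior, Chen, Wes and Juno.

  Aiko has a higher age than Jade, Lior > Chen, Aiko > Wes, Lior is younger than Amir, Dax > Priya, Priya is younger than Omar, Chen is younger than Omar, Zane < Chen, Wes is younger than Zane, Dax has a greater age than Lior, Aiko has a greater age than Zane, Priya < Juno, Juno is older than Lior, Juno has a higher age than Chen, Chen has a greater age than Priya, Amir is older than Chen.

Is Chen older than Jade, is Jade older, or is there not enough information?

undetermined

Following every chain through Chen: above Chen we get Omar, Lior, Dax, Amir, Juno; below Chen we get Wes, Priya, Zane.
Jade is not reached, and no chain runs the other way from Jade to Chen.
So the given relations leave the order of Chen and Jade undetermined.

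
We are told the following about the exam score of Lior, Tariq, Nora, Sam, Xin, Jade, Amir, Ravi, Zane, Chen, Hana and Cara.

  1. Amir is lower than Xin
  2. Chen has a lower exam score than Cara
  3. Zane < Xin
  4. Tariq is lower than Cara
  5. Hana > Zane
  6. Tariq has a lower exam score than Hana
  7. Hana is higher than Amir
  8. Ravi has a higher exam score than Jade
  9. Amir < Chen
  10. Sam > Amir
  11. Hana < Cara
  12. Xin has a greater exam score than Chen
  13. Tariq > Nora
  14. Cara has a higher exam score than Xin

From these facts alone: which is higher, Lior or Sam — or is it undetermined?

undetermined

Following every chain through Sam: below Sam we get Amir.
Lior is not reached, and no chain runs the other way from Lior to Sam.
So the given relations leave the order of Sam and Lior undetermined.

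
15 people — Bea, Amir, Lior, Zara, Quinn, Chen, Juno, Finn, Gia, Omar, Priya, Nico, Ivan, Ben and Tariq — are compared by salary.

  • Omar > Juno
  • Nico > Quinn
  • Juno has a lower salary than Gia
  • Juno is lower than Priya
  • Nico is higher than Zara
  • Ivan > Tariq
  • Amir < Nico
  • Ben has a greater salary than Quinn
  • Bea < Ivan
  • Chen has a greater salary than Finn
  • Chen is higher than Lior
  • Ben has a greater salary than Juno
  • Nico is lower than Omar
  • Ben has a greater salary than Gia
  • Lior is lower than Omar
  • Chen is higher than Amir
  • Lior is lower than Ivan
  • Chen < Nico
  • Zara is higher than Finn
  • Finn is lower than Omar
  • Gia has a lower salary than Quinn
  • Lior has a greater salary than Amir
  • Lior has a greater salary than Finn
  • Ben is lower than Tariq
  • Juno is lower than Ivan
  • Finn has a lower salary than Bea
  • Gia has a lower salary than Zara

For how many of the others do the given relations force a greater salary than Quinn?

5

The elements the relations force above Quinn are Ben, Tariq, Nico, Omar, Ivan — no chain reaches any other.
That is 5.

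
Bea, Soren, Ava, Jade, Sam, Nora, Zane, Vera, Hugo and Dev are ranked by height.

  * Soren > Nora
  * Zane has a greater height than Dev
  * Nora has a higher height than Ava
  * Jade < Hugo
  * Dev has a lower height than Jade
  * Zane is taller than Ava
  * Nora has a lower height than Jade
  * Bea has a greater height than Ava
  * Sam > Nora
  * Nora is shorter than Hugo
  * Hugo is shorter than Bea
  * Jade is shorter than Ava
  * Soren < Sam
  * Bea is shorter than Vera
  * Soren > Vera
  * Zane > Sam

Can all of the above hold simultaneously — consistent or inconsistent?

inconsistent

We have Nora < Jade stated directly, yet also Jade < Ava < Nora by chaining the others — so Jade < Nora. Contradiction.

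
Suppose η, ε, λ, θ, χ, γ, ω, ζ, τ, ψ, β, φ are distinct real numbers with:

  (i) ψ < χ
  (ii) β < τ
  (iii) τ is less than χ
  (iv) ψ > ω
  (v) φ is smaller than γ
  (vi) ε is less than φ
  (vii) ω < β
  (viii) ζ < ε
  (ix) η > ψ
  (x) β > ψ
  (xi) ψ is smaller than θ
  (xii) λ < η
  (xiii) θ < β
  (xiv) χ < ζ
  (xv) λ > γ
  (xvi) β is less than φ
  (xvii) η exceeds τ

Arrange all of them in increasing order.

Each adjacent pair is fixed by a given relation: ω < ψ; ψ < θ; θ < β; β < τ; τ < χ; χ < ζ; ζ < ε; ε < φ; φ < γ; γ < λ; λ < η. Chaining them end to end gives the full order.

ω < ψ < θ < β < τ < χ < ζ < ε < φ < γ < λ < η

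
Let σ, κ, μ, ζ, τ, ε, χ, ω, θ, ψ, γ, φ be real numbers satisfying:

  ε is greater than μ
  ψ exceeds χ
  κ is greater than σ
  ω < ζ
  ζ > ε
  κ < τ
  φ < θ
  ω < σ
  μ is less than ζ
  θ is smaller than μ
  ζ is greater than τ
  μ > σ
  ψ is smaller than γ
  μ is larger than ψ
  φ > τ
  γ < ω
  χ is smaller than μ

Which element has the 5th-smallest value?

σ

Piecing the relations together gives one ordering: χ < ψ < γ < ω < σ < κ < τ < φ < θ < μ < ε < ζ.
Counting 5 from the smallest end gives σ.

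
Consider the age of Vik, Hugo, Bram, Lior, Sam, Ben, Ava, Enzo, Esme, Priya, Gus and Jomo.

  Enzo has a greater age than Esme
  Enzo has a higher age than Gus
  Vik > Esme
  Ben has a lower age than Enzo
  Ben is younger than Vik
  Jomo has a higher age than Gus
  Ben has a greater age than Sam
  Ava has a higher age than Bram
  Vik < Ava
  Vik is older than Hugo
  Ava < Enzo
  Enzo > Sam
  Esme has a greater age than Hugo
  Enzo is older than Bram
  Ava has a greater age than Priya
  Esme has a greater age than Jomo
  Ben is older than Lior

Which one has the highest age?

Enzo

Chaining downward from Enzo: directly below it, Gus, Sam, Bram, Ben, Esme, Ava; then Lior, Jomo, Hugo, Priya, Vik.
That covers every other element, and nothing is given above Enzo, so Enzo is the highest age.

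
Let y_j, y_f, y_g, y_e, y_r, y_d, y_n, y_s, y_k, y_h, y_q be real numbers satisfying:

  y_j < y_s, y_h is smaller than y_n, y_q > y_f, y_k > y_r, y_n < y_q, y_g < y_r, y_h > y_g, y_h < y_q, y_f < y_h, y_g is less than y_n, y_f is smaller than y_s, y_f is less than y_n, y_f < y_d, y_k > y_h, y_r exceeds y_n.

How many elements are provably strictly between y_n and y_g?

Chaining upward from y_g reaches: y_h, y_q, y_r, y_k.
Chaining downward from y_n reaches: y_f, y_h.
Strictly between y_g and y_n are those in both lists: y_h — 1 element.

1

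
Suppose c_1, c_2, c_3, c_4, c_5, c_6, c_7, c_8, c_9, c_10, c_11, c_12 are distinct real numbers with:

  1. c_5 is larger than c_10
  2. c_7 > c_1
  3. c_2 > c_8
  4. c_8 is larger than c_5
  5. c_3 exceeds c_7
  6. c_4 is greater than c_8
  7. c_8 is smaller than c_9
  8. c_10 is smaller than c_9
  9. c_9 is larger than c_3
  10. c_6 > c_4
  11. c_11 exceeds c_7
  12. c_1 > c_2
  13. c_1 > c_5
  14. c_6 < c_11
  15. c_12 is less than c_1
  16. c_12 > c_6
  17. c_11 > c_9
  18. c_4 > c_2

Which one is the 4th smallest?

c_2

The consecutive relations fix a unique order: c_10 < c_5 < c_8 < c_2 < c_4 < c_6 < c_12 < c_1 < c_7 < c_3 < c_9 < c_11.
The 4th smallest is c_2.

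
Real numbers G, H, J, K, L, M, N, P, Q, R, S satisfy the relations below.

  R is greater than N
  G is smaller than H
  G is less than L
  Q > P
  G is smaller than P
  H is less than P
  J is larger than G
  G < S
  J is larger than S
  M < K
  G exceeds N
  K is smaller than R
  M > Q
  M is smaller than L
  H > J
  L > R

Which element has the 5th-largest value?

The consecutive relations fix a unique order: N < G < S < J < H < P < Q < M < K < R < L.
Counting 5 from the largest end gives Q.

Q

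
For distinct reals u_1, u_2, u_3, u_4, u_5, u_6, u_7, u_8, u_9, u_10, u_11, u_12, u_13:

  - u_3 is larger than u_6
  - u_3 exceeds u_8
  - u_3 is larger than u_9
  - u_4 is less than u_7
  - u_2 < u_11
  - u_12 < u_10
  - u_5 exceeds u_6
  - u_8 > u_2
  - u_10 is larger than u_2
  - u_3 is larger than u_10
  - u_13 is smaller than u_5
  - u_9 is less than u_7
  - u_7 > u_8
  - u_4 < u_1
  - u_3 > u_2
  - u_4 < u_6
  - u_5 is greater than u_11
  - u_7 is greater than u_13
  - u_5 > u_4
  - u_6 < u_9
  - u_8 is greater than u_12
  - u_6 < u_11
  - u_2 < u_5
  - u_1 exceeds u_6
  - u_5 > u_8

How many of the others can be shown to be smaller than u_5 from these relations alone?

7

From u_5 the given relations immediately reach u_2, u_4, u_6, u_8, u_13, u_11.
From those, u_12 — 7 in total.
No other element is forced below u_5 by the given relations, so the count is 7.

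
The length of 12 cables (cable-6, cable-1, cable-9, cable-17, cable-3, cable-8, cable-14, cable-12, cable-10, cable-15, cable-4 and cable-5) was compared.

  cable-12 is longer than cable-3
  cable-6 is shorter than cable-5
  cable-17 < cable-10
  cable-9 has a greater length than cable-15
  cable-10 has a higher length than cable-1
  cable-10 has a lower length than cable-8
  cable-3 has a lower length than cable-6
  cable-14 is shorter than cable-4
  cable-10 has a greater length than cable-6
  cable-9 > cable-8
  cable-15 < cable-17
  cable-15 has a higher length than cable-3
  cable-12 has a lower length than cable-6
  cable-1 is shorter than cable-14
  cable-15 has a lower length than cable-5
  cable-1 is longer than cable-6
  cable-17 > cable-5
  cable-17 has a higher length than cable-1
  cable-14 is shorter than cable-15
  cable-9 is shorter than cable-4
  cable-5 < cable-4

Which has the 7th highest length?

The consecutive relations fix a unique order: cable-3 < cable-12 < cable-6 < cable-1 < cable-14 < cable-15 < cable-5 < cable-17 < cable-10 < cable-8 < cable-9 < cable-4.
Counting 7 from the largest end gives cable-15.

cable-15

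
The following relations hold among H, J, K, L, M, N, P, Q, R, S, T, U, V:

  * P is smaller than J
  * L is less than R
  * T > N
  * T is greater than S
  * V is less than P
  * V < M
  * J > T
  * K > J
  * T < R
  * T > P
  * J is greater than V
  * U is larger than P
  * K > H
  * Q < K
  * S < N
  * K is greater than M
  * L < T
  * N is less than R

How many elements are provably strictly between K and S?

Chaining upward from S reaches: N, T, R, J.
Chaining downward from K reaches: L, V, M, H, P, N, Q, T, J.
Strictly between S and K are those in both lists: N, T, J — 3 elements.

3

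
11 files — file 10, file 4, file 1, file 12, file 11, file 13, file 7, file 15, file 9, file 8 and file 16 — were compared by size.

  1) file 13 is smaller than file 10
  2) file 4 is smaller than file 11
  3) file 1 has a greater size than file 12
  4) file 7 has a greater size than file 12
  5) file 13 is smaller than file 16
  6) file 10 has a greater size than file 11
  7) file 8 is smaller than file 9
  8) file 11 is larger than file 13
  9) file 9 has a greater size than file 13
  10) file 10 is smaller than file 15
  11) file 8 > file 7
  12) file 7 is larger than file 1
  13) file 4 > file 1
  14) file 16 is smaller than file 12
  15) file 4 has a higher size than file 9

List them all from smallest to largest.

file 13 < file 16 < file 12 < file 1 < file 7 < file 8 < file 9 < file 4 < file 11 < file 10 < file 15

Each adjacent pair is fixed by a given relation: file 13 < file 16; file 16 < file 12; file 12 < file 1; file 1 < file 7; file 7 < file 8; file 8 < file 9; file 9 < file 4; file 4 < file 11; file 11 < file 10; file 10 < file 15. Chaining them end to end gives the full order.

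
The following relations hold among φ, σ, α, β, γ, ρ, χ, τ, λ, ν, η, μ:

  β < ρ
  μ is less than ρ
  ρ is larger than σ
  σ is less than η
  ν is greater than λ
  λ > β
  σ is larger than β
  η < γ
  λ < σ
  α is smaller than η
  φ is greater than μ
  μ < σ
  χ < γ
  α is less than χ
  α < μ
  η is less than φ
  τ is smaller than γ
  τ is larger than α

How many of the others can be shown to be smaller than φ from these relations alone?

The elements the relations force below φ are α, β, λ, μ, σ, η — no chain reaches any other.
That is 6.

6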